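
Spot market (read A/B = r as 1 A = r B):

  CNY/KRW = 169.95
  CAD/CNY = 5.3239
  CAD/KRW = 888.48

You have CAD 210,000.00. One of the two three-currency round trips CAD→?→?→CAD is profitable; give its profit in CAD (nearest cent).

Profitable loop is CAD → CNY → KRW → CAD:
CAD 210,000.00 × 5.3239 = CNY 1,118,019.00
CNY 1,118,019.00 × 169.95 = KRW 190,007,329
KRW 190,007,329 ÷ 888.48 = CAD 213,856.62
Profit = CAD 213,856.62 − CAD 210,000.00

Profit: CAD 3,856.62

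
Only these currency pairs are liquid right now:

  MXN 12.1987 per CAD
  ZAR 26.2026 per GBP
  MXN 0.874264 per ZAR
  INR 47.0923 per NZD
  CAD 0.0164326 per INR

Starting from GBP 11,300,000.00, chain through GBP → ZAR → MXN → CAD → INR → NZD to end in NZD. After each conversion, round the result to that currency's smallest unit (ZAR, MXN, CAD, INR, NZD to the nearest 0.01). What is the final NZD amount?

GBP 11,300,000.00 × 26.2026 = ZAR 296,089,380.00
ZAR 296,089,380.00 × 0.874264 = MXN 258,860,285.72
MXN 258,860,285.72 ÷ 12.1987 = CAD 21,220,317.39
CAD 21,220,317.39 ÷ 0.0164326 = INR 1,291,354,830.64
INR 1,291,354,830.64 ÷ 47.0923 = NZD 27,421,782.98

NZD 27,421,782.98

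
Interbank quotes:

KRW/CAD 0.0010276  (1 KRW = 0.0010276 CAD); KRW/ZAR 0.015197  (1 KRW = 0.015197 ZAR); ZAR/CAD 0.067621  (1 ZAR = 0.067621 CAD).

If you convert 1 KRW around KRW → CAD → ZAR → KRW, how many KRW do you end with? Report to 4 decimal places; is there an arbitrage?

1.0000 (no arbitrage)

Around KRW → CAD → ZAR → KRW: 1 × 0.0010276 ÷ 0.067621 ÷ 0.015197 = 0.999965
Product ≈ 1 (deviation 0.004%, within rounding noise).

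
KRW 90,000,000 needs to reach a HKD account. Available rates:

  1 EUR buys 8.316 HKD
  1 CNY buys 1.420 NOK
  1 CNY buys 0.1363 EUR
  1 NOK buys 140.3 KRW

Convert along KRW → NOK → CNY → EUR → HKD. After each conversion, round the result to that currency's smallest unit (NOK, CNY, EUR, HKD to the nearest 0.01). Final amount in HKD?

HKD 512,043.48

KRW 90,000,000 ÷ 140.3 = NOK 641,482.54
NOK 641,482.54 ÷ 1.420 = CNY 451,748.27
CNY 451,748.27 × 0.1363 = EUR 61,573.29
EUR 61,573.29 × 8.316 = HKD 512,043.48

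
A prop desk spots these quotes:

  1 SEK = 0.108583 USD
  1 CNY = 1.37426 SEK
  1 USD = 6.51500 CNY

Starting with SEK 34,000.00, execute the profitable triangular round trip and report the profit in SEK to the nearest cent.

Profit: SEK 973.07

Profitable loop is SEK → CNY → USD → SEK:
SEK 34,000.00 ÷ 1.37426 = CNY 24,740.59
CNY 24,740.59 ÷ 6.51500 = USD 3,797.48
USD 3,797.48 ÷ 0.108583 = SEK 34,973.07
Profit = SEK 34,973.07 − SEK 34,000.00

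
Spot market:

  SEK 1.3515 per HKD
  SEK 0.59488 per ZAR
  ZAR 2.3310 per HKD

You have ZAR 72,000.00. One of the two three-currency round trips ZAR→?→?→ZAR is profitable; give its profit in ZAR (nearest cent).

Profit: ZAR 1,873.40

Profitable loop is ZAR → SEK → HKD → ZAR:
ZAR 72,000.00 × 0.59488 = SEK 42,831.36
SEK 42,831.36 ÷ 1.3515 = HKD 31,691.72
HKD 31,691.72 × 2.3310 = ZAR 73,873.40
Profit = ZAR 73,873.40 − ZAR 72,000.00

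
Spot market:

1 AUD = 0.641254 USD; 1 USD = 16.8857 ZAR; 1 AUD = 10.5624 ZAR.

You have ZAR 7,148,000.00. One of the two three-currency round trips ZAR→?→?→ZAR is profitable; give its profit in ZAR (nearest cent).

Profitable loop is ZAR → AUD → USD → ZAR:
ZAR 7,148,000.00 ÷ 10.5624 = AUD 676,740.13
AUD 676,740.13 × 0.641254 = USD 433,962.32
USD 433,962.32 × 16.8857 = ZAR 7,327,757.52
Profit = ZAR 7,327,757.52 − ZAR 7,148,000.00

Profit: ZAR 179,757.52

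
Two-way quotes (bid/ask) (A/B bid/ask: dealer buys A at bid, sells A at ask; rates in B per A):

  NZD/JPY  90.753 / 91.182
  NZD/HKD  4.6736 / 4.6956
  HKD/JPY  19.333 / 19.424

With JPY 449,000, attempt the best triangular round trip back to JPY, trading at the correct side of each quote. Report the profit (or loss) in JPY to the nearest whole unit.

Best loop JPY → HKD → NZD → JPY:
JPY 449,000 ÷ 19.424 (buy HKD at ask) = HKD 23,115.73
HKD 23,115.73 ÷ 4.6956 (buy NZD at ask) = NZD 4,922.85
NZD 4,922.85 × 90.753 (sell NZD at bid) = JPY 446,763

Net result: JPY -2,237 (no profitable arbitrage after spreads)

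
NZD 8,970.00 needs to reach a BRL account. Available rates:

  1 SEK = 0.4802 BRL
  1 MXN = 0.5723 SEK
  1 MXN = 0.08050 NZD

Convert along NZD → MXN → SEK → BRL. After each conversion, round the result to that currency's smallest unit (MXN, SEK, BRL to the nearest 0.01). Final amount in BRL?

BRL 30,622.63

NZD 8,970.00 ÷ 0.08050 = MXN 111,428.57
MXN 111,428.57 × 0.5723 = SEK 63,770.57
SEK 63,770.57 × 0.4802 = BRL 30,622.63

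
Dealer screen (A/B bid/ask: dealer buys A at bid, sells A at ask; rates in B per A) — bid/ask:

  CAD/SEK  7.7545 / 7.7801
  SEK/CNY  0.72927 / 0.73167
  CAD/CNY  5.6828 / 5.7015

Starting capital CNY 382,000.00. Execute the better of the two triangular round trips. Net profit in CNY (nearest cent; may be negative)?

Net result: CNY -648.63 (no profitable arbitrage after spreads)

Best loop CNY → SEK → CAD → CNY:
CNY 382,000.00 ÷ 0.73167 (buy SEK at ask) = SEK 522,093.29
SEK 522,093.29 ÷ 7.7801 (buy CAD at ask) = CAD 67,106.24
CAD 67,106.24 × 5.6828 (sell CAD at bid) = CNY 381,351.37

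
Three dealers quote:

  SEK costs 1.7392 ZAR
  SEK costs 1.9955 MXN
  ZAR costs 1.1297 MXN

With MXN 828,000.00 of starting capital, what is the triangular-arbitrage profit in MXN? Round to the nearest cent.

Profit: MXN 12,948.53

Profitable loop is MXN → ZAR → SEK → MXN:
MXN 828,000.00 ÷ 1.1297 = ZAR 732,937.95
ZAR 732,937.95 ÷ 1.7392 = SEK 421,422.46
SEK 421,422.46 × 1.9955 = MXN 840,948.53
Profit = MXN 840,948.53 − MXN 828,000.00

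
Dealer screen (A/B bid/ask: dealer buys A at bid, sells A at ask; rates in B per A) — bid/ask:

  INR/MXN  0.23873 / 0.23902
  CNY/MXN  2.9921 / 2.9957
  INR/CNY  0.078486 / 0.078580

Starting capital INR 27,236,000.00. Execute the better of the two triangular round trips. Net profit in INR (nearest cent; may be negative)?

Best loop INR → MXN → CNY → INR:
INR 27,236,000.00 × 0.23873 (sell INR at bid) = MXN 6,502,050.28
MXN 6,502,050.28 ÷ 2.9957 (buy CNY at ask) = CNY 2,170,461.09
CNY 2,170,461.09 ÷ 0.078580 (buy INR at ask) = INR 27,621,037.00

Net profit: INR 385,037.00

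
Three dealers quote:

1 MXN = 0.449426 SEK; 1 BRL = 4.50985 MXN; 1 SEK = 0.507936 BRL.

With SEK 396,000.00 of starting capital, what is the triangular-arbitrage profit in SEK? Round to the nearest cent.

Profitable loop is SEK → BRL → MXN → SEK:
SEK 396,000.00 × 0.507936 = BRL 201,142.66
BRL 201,142.66 × 4.50985 = MXN 907,123.21
MXN 907,123.21 × 0.449426 = SEK 407,684.75
Profit = SEK 407,684.75 − SEK 396,000.00

Profit: SEK 11,684.75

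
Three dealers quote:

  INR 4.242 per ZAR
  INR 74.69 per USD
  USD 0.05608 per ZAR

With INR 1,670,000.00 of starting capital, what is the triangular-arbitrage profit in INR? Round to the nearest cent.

Profitable loop is INR → USD → ZAR → INR:
INR 1,670,000.00 ÷ 74.69 = USD 22,359.08
USD 22,359.08 ÷ 0.05608 = ZAR 398,699.79
ZAR 398,699.79 × 4.242 = INR 1,691,284.51
Profit = INR 1,691,284.51 − INR 1,670,000.00

Profit: INR 21,284.51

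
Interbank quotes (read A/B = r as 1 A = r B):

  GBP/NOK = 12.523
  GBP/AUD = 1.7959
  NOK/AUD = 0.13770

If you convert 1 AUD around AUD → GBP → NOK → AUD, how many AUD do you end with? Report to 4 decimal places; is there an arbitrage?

Around AUD → GBP → NOK → AUD: 1 ÷ 1.7959 × 12.523 × 0.13770 = 0.960197
Product < 1; profitable direction is AUD → NOK → GBP → AUD.

0.9602 (arbitrage exists)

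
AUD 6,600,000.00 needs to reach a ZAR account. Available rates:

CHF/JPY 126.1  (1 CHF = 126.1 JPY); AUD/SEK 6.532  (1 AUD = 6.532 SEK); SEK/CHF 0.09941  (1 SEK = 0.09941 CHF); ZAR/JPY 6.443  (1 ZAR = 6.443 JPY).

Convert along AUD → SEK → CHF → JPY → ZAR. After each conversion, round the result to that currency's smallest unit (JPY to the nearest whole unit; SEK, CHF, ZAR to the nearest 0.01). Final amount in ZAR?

AUD 6,600,000.00 × 6.532 = SEK 43,111,200.00
SEK 43,111,200.00 × 0.09941 = CHF 4,285,684.39
CHF 4,285,684.39 × 126.1 = JPY 540,424,802
JPY 540,424,802 ÷ 6.443 = ZAR 83,877,821.20

ZAR 83,877,821.20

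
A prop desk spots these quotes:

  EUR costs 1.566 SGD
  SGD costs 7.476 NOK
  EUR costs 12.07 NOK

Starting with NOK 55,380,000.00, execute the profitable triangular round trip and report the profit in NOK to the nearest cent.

Profit: NOK 1,715,143.80

Profitable loop is NOK → SGD → EUR → NOK:
NOK 55,380,000.00 ÷ 7.476 = SGD 7,407,704.65
SGD 7,407,704.65 ÷ 1.566 = EUR 4,730,335.03
EUR 4,730,335.03 × 12.07 = NOK 57,095,143.80
Profit = NOK 57,095,143.80 − NOK 55,380,000.00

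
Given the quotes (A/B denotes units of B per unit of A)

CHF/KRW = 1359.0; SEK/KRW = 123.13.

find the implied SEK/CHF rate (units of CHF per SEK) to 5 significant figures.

SEK/CHF = 0.090603

1 SEK × 123.13 = 123.13 KRW
123.13 KRW ÷ 1359.0 = 0.0906034 CHF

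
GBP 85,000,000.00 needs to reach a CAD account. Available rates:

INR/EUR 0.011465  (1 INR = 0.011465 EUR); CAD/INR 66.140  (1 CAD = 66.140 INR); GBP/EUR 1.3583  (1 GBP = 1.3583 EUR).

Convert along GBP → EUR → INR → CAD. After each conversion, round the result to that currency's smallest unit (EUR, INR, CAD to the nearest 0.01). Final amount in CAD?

CAD 152,256,687.40

GBP 85,000,000.00 × 1.3583 = EUR 115,455,500.00
EUR 115,455,500.00 ÷ 0.011465 = INR 10,070,257,304.84
INR 10,070,257,304.84 ÷ 66.140 = CAD 152,256,687.40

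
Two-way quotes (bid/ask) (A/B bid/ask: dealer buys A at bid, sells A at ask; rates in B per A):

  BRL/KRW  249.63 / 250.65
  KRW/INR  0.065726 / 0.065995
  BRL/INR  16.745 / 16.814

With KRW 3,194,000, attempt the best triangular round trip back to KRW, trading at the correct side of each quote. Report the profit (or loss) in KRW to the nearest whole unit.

Net profit: KRW 39,265

Best loop KRW → BRL → INR → KRW:
KRW 3,194,000 ÷ 250.65 (buy BRL at ask) = BRL 12,742.87
BRL 12,742.87 × 16.745 (sell BRL at bid) = INR 213,379.33
INR 213,379.33 ÷ 0.065995 (buy KRW at ask) = KRW 3,233,265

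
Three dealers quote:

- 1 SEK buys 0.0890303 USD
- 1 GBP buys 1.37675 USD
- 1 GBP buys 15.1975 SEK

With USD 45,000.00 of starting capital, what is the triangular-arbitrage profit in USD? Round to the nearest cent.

Profit: USD 788.63

Profitable loop is USD → SEK → GBP → USD:
USD 45,000.00 ÷ 0.0890303 = SEK 505,445.90
SEK 505,445.90 ÷ 15.1975 = GBP 33,258.49
GBP 33,258.49 × 1.37675 = USD 45,788.63
Profit = USD 45,788.63 − USD 45,000.00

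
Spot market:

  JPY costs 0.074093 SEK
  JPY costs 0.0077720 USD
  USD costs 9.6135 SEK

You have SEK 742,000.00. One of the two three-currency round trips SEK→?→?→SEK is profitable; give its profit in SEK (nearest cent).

Profitable loop is SEK → JPY → USD → SEK:
SEK 742,000.00 ÷ 0.074093 = JPY 10,014,441
JPY 10,014,441 × 0.0077720 = USD 77,832.24
USD 77,832.24 × 9.6135 = SEK 748,240.22
Profit = SEK 748,240.22 − SEK 742,000.00

Profit: SEK 6,240.22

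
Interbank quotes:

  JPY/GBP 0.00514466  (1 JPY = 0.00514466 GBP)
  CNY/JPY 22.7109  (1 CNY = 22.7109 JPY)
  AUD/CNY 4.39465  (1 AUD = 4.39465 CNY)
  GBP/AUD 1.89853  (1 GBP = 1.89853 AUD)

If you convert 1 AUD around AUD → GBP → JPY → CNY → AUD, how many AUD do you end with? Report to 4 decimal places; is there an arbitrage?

Around AUD → GBP → JPY → CNY → AUD: 1 ÷ 1.89853 ÷ 0.00514466 ÷ 22.7109 ÷ 4.39465 = 1.025811
Product > 1; profitable direction is AUD → GBP → JPY → CNY → AUD.

1.0258 (arbitrage exists)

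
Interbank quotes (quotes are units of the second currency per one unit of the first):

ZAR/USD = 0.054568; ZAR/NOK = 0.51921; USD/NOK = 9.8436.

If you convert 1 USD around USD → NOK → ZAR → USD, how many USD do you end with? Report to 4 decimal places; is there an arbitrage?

1.0345 (arbitrage exists)

Around USD → NOK → ZAR → USD: 1 × 9.8436 ÷ 0.51921 × 0.054568 = 1.034544
Product > 1; profitable direction is USD → NOK → ZAR → USD.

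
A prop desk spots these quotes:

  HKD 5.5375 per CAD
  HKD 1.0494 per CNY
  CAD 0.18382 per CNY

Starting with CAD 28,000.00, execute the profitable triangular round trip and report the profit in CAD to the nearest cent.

Profitable loop is CAD → CNY → HKD → CAD:
CAD 28,000.00 ÷ 0.18382 = CNY 152,322.92
CNY 152,322.92 × 1.0494 = HKD 159,847.68
HKD 159,847.68 ÷ 5.5375 = CAD 28,866.40
Profit = CAD 28,866.40 − CAD 28,000.00

Profit: CAD 866.40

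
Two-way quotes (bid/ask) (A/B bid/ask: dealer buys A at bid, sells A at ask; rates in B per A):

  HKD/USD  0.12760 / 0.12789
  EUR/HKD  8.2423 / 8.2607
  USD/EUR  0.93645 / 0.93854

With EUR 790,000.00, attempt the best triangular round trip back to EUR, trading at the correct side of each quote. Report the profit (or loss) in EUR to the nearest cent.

Best loop EUR → USD → HKD → EUR:
EUR 790,000.00 ÷ 0.93854 (buy USD at ask) = USD 841,732.90
USD 841,732.90 ÷ 0.12789 (buy HKD at ask) = HKD 6,581,694.46
HKD 6,581,694.46 ÷ 8.2607 (buy EUR at ask) = EUR 796,747.79

Net profit: EUR 6,747.79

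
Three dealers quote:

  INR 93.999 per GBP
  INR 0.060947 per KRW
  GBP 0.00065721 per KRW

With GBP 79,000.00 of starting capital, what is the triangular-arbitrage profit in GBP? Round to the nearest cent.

Profitable loop is GBP → INR → KRW → GBP:
GBP 79,000.00 × 93.999 = INR 7,425,921.00
INR 7,425,921.00 ÷ 0.060947 = KRW 121,842,273
KRW 121,842,273 × 0.00065721 = GBP 80,075.96
Profit = GBP 80,075.96 − GBP 79,000.00

Profit: GBP 1,075.96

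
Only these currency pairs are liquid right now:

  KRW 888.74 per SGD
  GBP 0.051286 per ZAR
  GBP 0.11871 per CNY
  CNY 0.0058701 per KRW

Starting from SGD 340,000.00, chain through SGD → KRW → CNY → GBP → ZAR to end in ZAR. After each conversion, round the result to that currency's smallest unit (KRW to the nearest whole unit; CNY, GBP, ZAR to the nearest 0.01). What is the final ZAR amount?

ZAR 4,105,703.90

SGD 340,000.00 × 888.74 = KRW 302,171,600
KRW 302,171,600 × 0.0058701 = CNY 1,773,777.51
CNY 1,773,777.51 × 0.11871 = GBP 210,565.13
GBP 210,565.13 ÷ 0.051286 = ZAR 4,105,703.90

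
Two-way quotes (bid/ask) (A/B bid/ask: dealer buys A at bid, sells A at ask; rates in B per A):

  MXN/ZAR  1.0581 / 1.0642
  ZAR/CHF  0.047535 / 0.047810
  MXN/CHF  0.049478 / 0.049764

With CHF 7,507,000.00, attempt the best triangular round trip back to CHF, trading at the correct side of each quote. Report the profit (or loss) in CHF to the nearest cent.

Best loop CHF → MXN → ZAR → CHF:
CHF 7,507,000.00 ÷ 0.049764 (buy MXN at ask) = MXN 150,852,021.54
MXN 150,852,021.54 × 1.0581 (sell MXN at bid) = ZAR 159,616,523.99
ZAR 159,616,523.99 × 0.047535 (sell ZAR at bid) = CHF 7,587,371.47

Net profit: CHF 80,371.47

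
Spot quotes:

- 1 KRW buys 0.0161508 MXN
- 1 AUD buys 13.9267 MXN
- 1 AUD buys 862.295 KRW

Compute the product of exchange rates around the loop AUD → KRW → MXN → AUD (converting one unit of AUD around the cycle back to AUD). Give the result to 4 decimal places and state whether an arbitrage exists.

Around AUD → KRW → MXN → AUD: 1 × 862.295 × 0.0161508 ÷ 13.9267 = 1.000004
Product ≈ 1 (deviation 0.000%, within rounding noise).

1.0000 (no arbitrage)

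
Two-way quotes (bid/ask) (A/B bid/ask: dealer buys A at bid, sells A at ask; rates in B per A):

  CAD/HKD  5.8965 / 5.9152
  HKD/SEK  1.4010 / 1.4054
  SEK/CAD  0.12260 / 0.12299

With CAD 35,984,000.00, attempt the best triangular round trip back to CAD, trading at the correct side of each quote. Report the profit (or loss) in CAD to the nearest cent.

Net profit: CAD 460,529.38

Best loop CAD → HKD → SEK → CAD:
CAD 35,984,000.00 × 5.8965 (sell CAD at bid) = HKD 212,179,656.00
HKD 212,179,656.00 × 1.4010 (sell HKD at bid) = SEK 297,263,698.06
SEK 297,263,698.06 × 0.12260 (sell SEK at bid) = CAD 36,444,529.38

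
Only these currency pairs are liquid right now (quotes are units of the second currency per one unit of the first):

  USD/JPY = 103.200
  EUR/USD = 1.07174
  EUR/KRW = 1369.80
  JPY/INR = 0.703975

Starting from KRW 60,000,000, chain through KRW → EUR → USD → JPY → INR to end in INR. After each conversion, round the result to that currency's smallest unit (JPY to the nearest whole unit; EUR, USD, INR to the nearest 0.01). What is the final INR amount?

INR 3,410,518.82

KRW 60,000,000 ÷ 1369.80 = EUR 43,802.01
EUR 43,802.01 × 1.07174 = USD 46,944.37
USD 46,944.37 × 103.200 = JPY 4,844,659
JPY 4,844,659 × 0.703975 = INR 3,410,518.82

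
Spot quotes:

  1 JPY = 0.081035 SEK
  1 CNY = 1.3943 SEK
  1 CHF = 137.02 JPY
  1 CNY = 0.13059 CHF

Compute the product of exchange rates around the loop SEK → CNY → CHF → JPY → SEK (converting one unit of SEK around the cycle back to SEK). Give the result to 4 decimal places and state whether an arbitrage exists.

Around SEK → CNY → CHF → JPY → SEK: 1 ÷ 1.3943 × 0.13059 × 137.02 × 0.081035 = 1.039945
Product > 1; profitable direction is SEK → CNY → CHF → JPY → SEK.

1.0399 (arbitrage exists)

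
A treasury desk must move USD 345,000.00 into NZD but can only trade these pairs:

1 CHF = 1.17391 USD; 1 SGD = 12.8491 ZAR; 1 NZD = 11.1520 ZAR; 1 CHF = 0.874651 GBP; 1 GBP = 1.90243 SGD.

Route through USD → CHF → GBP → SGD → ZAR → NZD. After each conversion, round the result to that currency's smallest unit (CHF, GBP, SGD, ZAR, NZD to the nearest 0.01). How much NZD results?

USD 345,000.00 ÷ 1.17391 = CHF 293,889.65
CHF 293,889.65 × 0.874651 = GBP 257,050.88
GBP 257,050.88 × 1.90243 = SGD 489,021.31
SGD 489,021.31 × 12.8491 = ZAR 6,283,483.71
ZAR 6,283,483.71 ÷ 11.1520 = NZD 563,440.07

NZD 563,440.07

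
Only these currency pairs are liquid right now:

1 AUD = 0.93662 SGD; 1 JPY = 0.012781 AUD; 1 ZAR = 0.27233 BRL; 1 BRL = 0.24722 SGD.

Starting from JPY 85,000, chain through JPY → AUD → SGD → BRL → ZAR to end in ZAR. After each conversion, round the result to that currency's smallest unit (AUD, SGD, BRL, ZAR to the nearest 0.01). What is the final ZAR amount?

JPY 85,000 × 0.012781 = AUD 1,086.38
AUD 1,086.38 × 0.93662 = SGD 1,017.53
SGD 1,017.53 ÷ 0.24722 = BRL 4,115.89
BRL 4,115.89 ÷ 0.27233 = ZAR 15,113.61

ZAR 15,113.61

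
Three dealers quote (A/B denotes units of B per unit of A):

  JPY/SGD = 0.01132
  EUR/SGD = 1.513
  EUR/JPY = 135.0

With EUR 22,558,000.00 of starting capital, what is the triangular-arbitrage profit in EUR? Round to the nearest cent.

Profit: EUR 226,623.66

Profitable loop is EUR → JPY → SGD → EUR:
EUR 22,558,000.00 × 135.0 = JPY 3,045,330,000
JPY 3,045,330,000 × 0.01132 = SGD 34,473,135.60
SGD 34,473,135.60 ÷ 1.513 = EUR 22,784,623.66
Profit = EUR 22,784,623.66 − EUR 22,558,000.00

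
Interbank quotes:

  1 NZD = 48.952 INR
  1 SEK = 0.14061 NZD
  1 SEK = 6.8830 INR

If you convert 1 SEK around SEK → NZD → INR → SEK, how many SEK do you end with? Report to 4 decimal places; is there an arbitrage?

1.0000 (no arbitrage)

Around SEK → NZD → INR → SEK: 1 × 0.14061 × 48.952 ÷ 6.8830 = 1.000020
Product ≈ 1 (deviation 0.002%, within rounding noise).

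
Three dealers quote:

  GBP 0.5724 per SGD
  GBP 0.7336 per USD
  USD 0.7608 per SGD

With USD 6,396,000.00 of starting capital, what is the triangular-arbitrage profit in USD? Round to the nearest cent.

Profit: USD 163,613.54

Profitable loop is USD → SGD → GBP → USD:
USD 6,396,000.00 ÷ 0.7608 = SGD 8,406,940.06
SGD 8,406,940.06 × 0.5724 = GBP 4,812,132.49
GBP 4,812,132.49 ÷ 0.7336 = USD 6,559,613.54
Profit = USD 6,559,613.54 − USD 6,396,000.00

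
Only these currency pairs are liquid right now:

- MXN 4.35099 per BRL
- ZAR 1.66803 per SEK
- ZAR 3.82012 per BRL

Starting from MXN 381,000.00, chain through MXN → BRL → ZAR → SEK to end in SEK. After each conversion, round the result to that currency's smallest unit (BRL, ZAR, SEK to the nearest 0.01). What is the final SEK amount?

SEK 200,544.17

MXN 381,000.00 ÷ 4.35099 = BRL 87,566.28
BRL 87,566.28 × 3.82012 = ZAR 334,513.70
ZAR 334,513.70 ÷ 1.66803 = SEK 200,544.17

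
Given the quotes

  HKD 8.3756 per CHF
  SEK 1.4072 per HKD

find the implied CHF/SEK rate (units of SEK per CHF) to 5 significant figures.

1 CHF × 8.3756 = 8.3756 HKD
8.3756 HKD × 1.4072 = 11.7861 SEK

CHF/SEK = 11.786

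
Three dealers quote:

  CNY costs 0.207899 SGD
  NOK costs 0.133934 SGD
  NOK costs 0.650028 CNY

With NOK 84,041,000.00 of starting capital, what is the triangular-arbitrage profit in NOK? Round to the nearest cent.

Profitable loop is NOK → CNY → SGD → NOK:
NOK 84,041,000.00 × 0.650028 = CNY 54,629,003.15
CNY 54,629,003.15 × 0.207899 = SGD 11,357,315.13
SGD 11,357,315.13 ÷ 0.133934 = NOK 84,797,849.13
Profit = NOK 84,797,849.13 − NOK 84,041,000.00

Profit: NOK 756,849.13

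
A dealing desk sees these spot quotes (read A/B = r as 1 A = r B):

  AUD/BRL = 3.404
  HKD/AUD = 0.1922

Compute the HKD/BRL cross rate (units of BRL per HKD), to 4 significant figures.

1 HKD × 0.1922 = 0.1922 AUD
0.1922 AUD × 3.404 = 0.654249 BRL

HKD/BRL = 0.6542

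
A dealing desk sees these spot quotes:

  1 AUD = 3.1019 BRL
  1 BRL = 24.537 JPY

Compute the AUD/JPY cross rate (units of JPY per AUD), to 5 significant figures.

AUD/JPY = 76.111

1 AUD × 3.1019 = 3.1019 BRL
3.1019 BRL × 24.537 = 76.1113 JPY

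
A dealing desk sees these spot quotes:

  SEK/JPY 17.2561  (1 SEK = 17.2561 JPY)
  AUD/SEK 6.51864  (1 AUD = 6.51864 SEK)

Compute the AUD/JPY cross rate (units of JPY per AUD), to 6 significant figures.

AUD/JPY = 112.486

1 AUD × 6.51864 = 6.51864 SEK
6.51864 SEK × 17.2561 = 112.486 JPY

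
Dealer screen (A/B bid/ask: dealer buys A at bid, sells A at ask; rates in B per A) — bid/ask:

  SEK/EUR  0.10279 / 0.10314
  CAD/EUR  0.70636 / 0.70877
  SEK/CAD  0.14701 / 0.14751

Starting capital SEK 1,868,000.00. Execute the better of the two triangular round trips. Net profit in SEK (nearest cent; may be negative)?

Best loop SEK → CAD → EUR → SEK:
SEK 1,868,000.00 × 0.14701 (sell SEK at bid) = CAD 274,614.68
CAD 274,614.68 × 0.70636 (sell CAD at bid) = EUR 193,976.83
EUR 193,976.83 ÷ 0.10314 (buy SEK at ask) = SEK 1,880,713.84

Net profit: SEK 12,713.84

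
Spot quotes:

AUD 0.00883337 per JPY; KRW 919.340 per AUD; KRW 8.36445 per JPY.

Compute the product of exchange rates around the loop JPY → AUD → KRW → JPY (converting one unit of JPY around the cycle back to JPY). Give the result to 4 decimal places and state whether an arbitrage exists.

Around JPY → AUD → KRW → JPY: 1 × 0.00883337 × 919.340 ÷ 8.36445 = 0.970879
Product < 1; profitable direction is JPY → KRW → AUD → JPY.

0.9709 (arbitrage exists)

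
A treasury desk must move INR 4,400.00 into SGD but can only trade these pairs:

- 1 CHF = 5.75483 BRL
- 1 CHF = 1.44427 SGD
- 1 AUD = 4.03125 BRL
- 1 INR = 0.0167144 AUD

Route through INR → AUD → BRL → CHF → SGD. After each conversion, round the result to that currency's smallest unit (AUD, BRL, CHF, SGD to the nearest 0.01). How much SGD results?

INR 4,400.00 × 0.0167144 = AUD 73.54
AUD 73.54 × 4.03125 = BRL 296.46
BRL 296.46 ÷ 5.75483 = CHF 51.51
CHF 51.51 × 1.44427 = SGD 74.39

SGD 74.39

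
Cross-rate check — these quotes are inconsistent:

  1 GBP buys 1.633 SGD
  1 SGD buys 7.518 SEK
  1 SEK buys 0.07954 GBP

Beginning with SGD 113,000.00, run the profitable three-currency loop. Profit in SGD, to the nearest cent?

Profitable loop is SGD → GBP → SEK → SGD:
SGD 113,000.00 ÷ 1.633 = GBP 69,197.80
GBP 69,197.80 ÷ 0.07954 = SEK 869,974.80
SEK 869,974.80 ÷ 7.518 = SGD 115,718.91
Profit = SGD 115,718.91 − SGD 113,000.00

Profit: SGD 2,718.91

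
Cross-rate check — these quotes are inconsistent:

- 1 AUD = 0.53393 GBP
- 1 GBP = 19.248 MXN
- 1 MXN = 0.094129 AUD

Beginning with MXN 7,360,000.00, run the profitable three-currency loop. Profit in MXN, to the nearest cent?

Profitable loop is MXN → GBP → AUD → MXN:
MXN 7,360,000.00 ÷ 19.248 = GBP 382,377.39
GBP 382,377.39 ÷ 0.53393 = AUD 716,156.41
AUD 716,156.41 ÷ 0.094129 = MXN 7,608,244.07
Profit = MXN 7,608,244.07 − MXN 7,360,000.00

Profit: MXN 248,244.07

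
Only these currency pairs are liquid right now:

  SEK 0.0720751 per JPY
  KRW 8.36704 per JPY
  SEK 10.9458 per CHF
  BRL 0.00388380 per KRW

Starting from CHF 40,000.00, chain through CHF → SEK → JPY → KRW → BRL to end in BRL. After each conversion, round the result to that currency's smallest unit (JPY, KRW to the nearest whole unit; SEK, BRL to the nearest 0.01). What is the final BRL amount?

BRL 197,401.74

CHF 40,000.00 × 10.9458 = SEK 437,832.00
SEK 437,832.00 ÷ 0.0720751 = JPY 6,074,664
JPY 6,074,664 × 8.36704 = KRW 50,826,957
KRW 50,826,957 × 0.00388380 = BRL 197,401.74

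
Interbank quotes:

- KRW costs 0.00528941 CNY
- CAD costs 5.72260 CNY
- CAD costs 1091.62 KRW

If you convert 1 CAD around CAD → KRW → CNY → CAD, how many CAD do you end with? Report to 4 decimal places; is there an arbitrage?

Around CAD → KRW → CNY → CAD: 1 × 1091.62 × 0.00528941 ÷ 5.72260 = 1.008986
Product > 1; profitable direction is CAD → KRW → CNY → CAD.

1.0090 (arbitrage exists)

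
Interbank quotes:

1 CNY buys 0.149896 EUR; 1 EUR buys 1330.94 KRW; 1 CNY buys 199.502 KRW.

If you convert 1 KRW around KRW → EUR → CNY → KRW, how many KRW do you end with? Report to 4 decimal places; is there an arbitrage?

1.0000 (no arbitrage)

Around KRW → EUR → CNY → KRW: 1 ÷ 1330.94 ÷ 0.149896 × 199.502 = 0.999997
Product ≈ 1 (deviation 0.000%, within rounding noise).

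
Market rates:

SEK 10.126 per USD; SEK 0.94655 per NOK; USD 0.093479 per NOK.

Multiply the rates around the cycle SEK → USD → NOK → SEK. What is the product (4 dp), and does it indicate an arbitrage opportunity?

1.0000 (no arbitrage)

Around SEK → USD → NOK → SEK: 1 ÷ 10.126 ÷ 0.093479 × 0.94655 = 0.999981
Product ≈ 1 (deviation 0.002%, within rounding noise).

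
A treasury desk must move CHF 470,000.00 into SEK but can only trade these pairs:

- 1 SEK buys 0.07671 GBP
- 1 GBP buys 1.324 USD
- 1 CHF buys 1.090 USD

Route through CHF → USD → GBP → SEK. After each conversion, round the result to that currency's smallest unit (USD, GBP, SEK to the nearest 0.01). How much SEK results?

SEK 5,044,108.07

CHF 470,000.00 × 1.090 = USD 512,300.00
USD 512,300.00 ÷ 1.324 = GBP 386,933.53
GBP 386,933.53 ÷ 0.07671 = SEK 5,044,108.07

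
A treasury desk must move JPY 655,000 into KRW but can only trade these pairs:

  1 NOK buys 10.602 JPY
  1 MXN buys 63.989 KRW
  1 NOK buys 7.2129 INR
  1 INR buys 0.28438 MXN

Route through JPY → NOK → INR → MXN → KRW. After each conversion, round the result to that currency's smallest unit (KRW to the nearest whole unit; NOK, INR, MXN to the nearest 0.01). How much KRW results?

JPY 655,000 ÷ 10.602 = NOK 61,780.80
NOK 61,780.80 × 7.2129 = INR 445,618.73
INR 445,618.73 × 0.28438 = MXN 126,725.05
MXN 126,725.05 × 63.989 = KRW 8,109,009

KRW 8,109,009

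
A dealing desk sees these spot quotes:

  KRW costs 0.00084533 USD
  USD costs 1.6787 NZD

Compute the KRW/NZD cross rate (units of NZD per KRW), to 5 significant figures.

KRW/NZD = 0.0014191

1 KRW × 0.00084533 = 0.00084533 USD
0.00084533 USD × 1.6787 = 0.00141906 NZD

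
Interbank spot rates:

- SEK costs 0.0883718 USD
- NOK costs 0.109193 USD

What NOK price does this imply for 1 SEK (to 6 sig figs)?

SEK/NOK = 0.809317

1 SEK × 0.0883718 = 0.0883718 USD
0.0883718 USD ÷ 0.109193 = 0.809317 NOK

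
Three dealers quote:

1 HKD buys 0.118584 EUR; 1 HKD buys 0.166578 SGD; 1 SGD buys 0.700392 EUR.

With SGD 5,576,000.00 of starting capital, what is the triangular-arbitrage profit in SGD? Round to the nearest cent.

Profit: SGD 91,480.58

Profitable loop is SGD → HKD → EUR → SGD:
SGD 5,576,000.00 ÷ 0.166578 = HKD 33,473,808.07
HKD 33,473,808.07 × 0.118584 = EUR 3,969,458.06
EUR 3,969,458.06 ÷ 0.700392 = SGD 5,667,480.58
Profit = SGD 5,667,480.58 − SGD 5,576,000.00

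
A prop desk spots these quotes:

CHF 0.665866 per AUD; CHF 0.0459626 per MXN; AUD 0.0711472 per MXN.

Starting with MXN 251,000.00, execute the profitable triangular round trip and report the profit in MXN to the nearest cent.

Profit: MXN 7,710.34

Profitable loop is MXN → AUD → CHF → MXN:
MXN 251,000.00 × 0.0711472 = AUD 17,857.95
AUD 17,857.95 × 0.665866 = CHF 11,891.00
CHF 11,891.00 ÷ 0.0459626 = MXN 258,710.34
Profit = MXN 258,710.34 − MXN 251,000.00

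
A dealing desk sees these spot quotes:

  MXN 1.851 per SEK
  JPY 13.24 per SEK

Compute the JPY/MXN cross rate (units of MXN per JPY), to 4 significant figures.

JPY/MXN = 0.1398

1 JPY ÷ 13.24 = 0.0755287 SEK
0.0755287 SEK × 1.851 = 0.139804 MXN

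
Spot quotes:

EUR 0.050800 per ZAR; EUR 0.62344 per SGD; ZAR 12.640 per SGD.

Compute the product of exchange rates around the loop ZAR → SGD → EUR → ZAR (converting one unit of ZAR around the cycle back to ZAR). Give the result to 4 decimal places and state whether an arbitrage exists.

Around ZAR → SGD → EUR → ZAR: 1 ÷ 12.640 × 0.62344 ÷ 0.050800 = 0.970921
Product < 1; profitable direction is ZAR → EUR → SGD → ZAR.

0.9709 (arbitrage exists)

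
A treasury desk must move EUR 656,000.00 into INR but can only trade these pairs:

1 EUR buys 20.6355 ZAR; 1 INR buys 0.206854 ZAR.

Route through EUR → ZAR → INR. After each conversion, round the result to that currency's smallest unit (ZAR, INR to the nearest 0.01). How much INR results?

INR 65,441,751.19

EUR 656,000.00 × 20.6355 = ZAR 13,536,888.00
ZAR 13,536,888.00 ÷ 0.206854 = INR 65,441,751.19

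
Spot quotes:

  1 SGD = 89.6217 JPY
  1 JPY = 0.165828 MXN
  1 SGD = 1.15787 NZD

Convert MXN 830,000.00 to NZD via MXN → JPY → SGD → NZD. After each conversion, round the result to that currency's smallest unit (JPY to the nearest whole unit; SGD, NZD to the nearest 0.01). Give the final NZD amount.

NZD 64,664.64

MXN 830,000.00 ÷ 0.165828 = JPY 5,005,186
JPY 5,005,186 ÷ 89.6217 = SGD 55,847.93
SGD 55,847.93 × 1.15787 = NZD 64,664.64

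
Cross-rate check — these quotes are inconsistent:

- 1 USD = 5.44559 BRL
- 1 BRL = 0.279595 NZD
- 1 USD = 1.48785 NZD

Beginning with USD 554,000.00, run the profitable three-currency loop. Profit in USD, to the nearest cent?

Profit: USD 12,924.15

Profitable loop is USD → BRL → NZD → USD:
USD 554,000.00 × 5.44559 = BRL 3,016,856.86
BRL 3,016,856.86 × 0.279595 = NZD 843,498.09
NZD 843,498.09 ÷ 1.48785 = USD 566,924.15
Profit = USD 566,924.15 − USD 554,000.00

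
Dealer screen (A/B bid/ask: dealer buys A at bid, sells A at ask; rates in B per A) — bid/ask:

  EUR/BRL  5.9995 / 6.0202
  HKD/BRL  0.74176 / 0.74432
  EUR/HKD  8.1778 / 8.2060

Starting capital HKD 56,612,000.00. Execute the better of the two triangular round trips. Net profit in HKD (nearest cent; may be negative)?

Net profit: HKD 430,358.48

Best loop HKD → BRL → EUR → HKD:
HKD 56,612,000.00 × 0.74176 (sell HKD at bid) = BRL 41,992,517.12
BRL 41,992,517.12 ÷ 6.0202 (buy EUR at ask) = EUR 6,975,269.45
EUR 6,975,269.45 × 8.1778 (sell EUR at bid) = HKD 57,042,358.48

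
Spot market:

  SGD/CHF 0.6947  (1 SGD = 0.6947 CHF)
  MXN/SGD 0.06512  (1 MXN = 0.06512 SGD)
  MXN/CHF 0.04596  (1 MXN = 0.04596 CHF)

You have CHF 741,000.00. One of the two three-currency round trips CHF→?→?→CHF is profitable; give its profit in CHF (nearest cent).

Profitable loop is CHF → SGD → MXN → CHF:
CHF 741,000.00 ÷ 0.6947 = SGD 1,066,647.47
SGD 1,066,647.47 ÷ 0.06512 = MXN 16,379,721.65
MXN 16,379,721.65 × 0.04596 = CHF 752,812.01
Profit = CHF 752,812.01 − CHF 741,000.00

Profit: CHF 11,812.01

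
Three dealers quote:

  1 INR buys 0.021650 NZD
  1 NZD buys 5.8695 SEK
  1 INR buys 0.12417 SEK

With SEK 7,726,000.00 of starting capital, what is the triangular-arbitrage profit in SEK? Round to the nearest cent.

Profit: SEK 180,732.21

Profitable loop is SEK → INR → NZD → SEK:
SEK 7,726,000.00 ÷ 0.12417 = INR 62,221,148.43
INR 62,221,148.43 × 0.021650 = NZD 1,347,087.86
NZD 1,347,087.86 × 5.8695 = SEK 7,906,732.21
Profit = SEK 7,906,732.21 − SEK 7,726,000.00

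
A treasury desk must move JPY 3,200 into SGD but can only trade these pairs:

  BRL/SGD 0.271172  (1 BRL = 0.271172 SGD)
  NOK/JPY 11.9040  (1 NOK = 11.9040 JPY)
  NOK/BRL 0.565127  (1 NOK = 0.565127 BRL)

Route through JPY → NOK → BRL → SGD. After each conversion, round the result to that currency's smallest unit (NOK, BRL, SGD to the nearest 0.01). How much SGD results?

JPY 3,200 ÷ 11.9040 = NOK 268.82
NOK 268.82 × 0.565127 = BRL 151.92
BRL 151.92 × 0.271172 = SGD 41.20

SGD 41.20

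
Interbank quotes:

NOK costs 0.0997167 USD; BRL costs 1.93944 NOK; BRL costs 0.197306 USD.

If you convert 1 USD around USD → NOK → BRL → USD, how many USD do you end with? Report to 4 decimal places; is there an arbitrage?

1.0202 (arbitrage exists)

Around USD → NOK → BRL → USD: 1 ÷ 0.0997167 ÷ 1.93944 × 0.197306 = 1.020225
Product > 1; profitable direction is USD → NOK → BRL → USD.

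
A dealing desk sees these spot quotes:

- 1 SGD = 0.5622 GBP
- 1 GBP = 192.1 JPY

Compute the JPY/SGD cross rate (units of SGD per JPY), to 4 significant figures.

1 JPY ÷ 192.1 = 0.00520562 GBP
0.00520562 GBP ÷ 0.5622 = 0.00925938 SGD

JPY/SGD = 0.009259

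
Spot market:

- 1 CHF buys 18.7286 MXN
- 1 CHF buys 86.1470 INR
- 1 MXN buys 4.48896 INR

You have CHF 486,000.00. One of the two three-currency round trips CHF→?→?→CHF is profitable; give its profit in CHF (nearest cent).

Profitable loop is CHF → INR → MXN → CHF:
CHF 486,000.00 × 86.1470 = INR 41,867,442.00
INR 41,867,442.00 ÷ 4.48896 = MXN 9,326,757.65
MXN 9,326,757.65 ÷ 18.7286 = CHF 497,995.45
Profit = CHF 497,995.45 − CHF 486,000.00

Profit: CHF 11,995.45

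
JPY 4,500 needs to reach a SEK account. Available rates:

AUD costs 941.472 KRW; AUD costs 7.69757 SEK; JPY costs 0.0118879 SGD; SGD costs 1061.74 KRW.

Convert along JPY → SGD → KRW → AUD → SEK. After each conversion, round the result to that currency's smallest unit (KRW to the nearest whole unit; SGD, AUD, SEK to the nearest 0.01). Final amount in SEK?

JPY 4,500 × 0.0118879 = SGD 53.50
SGD 53.50 × 1061.74 = KRW 56,803
KRW 56,803 ÷ 941.472 = AUD 60.33
AUD 60.33 × 7.69757 = SEK 464.39

SEK 464.39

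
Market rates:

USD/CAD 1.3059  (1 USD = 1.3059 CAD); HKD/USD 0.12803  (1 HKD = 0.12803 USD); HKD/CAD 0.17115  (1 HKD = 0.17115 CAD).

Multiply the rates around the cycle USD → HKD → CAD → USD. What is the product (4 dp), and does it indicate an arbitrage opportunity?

Around USD → HKD → CAD → USD: 1 ÷ 0.12803 × 0.17115 ÷ 1.3059 = 1.023659
Product > 1; profitable direction is USD → HKD → CAD → USD.

1.0237 (arbitrage exists)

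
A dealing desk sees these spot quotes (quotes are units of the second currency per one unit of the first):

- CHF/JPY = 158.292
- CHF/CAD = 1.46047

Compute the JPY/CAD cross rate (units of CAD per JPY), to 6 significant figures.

JPY/CAD = 0.00922643

1 JPY ÷ 158.292 = 0.00631744 CHF
0.00631744 CHF × 1.46047 = 0.00922643 CAD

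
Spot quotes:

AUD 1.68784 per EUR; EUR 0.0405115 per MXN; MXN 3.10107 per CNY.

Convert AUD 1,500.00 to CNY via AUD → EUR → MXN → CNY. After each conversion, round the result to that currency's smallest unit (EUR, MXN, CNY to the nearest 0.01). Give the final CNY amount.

CNY 7,074.08

AUD 1,500.00 ÷ 1.68784 = EUR 888.71
EUR 888.71 ÷ 0.0405115 = MXN 21,937.23
MXN 21,937.23 ÷ 3.10107 = CNY 7,074.08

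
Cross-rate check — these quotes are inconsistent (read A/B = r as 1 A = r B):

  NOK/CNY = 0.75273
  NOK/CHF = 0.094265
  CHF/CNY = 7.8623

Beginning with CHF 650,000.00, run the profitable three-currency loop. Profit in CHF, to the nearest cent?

Profitable loop is CHF → NOK → CNY → CHF:
CHF 650,000.00 ÷ 0.094265 = NOK 6,895,454.30
NOK 6,895,454.30 × 0.75273 = CNY 5,190,415.32
CNY 5,190,415.32 ÷ 7.8623 = CHF 660,165.00
Profit = CHF 660,165.00 − CHF 650,000.00

Profit: CHF 10,165.00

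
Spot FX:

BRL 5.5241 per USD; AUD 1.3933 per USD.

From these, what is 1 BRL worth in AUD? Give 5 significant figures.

1 BRL ÷ 5.5241 = 0.181025 USD
0.181025 USD × 1.3933 = 0.252222 AUD

BRL/AUD = 0.25222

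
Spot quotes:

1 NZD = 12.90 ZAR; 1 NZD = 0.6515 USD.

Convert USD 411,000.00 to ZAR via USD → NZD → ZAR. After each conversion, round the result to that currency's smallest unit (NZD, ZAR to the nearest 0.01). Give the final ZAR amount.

USD 411,000.00 ÷ 0.6515 = NZD 630,851.88
NZD 630,851.88 × 12.90 = ZAR 8,137,989.25

ZAR 8,137,989.25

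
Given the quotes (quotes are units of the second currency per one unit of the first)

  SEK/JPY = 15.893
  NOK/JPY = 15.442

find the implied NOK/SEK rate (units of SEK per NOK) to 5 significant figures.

NOK/SEK = 0.97162

1 NOK × 15.442 = 15.442 JPY
15.442 JPY ÷ 15.893 = 0.971623 SEK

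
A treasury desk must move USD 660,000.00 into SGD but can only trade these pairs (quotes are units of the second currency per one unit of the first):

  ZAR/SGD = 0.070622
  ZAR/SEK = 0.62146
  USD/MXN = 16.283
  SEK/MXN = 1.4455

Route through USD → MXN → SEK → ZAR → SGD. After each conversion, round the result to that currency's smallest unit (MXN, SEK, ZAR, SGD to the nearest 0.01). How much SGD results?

USD 660,000.00 × 16.283 = MXN 10,746,780.00
MXN 10,746,780.00 ÷ 1.4455 = SEK 7,434,645.45
SEK 7,434,645.45 ÷ 0.62146 = ZAR 11,963,192.24
ZAR 11,963,192.24 × 0.070622 = SGD 844,864.56

SGD 844,864.56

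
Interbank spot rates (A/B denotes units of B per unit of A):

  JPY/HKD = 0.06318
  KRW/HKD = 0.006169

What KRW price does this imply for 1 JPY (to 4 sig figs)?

JPY/KRW = 10.24

1 JPY × 0.06318 = 0.06318 HKD
0.06318 HKD ÷ 0.006169 = 10.2415 KRW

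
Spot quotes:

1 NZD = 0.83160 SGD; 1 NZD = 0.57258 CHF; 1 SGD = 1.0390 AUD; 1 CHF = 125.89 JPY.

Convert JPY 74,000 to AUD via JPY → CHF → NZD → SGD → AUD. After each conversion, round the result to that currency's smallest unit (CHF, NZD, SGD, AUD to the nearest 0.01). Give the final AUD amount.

AUD 887.02

JPY 74,000 ÷ 125.89 = CHF 587.81
CHF 587.81 ÷ 0.57258 = NZD 1,026.60
NZD 1,026.60 × 0.83160 = SGD 853.72
SGD 853.72 × 1.0390 = AUD 887.02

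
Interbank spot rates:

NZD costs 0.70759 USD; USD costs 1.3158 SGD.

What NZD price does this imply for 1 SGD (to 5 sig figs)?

1 SGD ÷ 1.3158 = 0.759994 USD
0.759994 USD ÷ 0.70759 = 1.07406 NZD

SGD/NZD = 1.0741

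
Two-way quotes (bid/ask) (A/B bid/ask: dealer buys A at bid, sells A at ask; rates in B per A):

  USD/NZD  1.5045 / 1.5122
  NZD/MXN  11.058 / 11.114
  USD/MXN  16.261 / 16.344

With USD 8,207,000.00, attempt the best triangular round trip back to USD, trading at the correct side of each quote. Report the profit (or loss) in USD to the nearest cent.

Best loop USD → NZD → MXN → USD:
USD 8,207,000.00 × 1.5045 (sell USD at bid) = NZD 12,347,431.50
NZD 12,347,431.50 × 11.058 (sell NZD at bid) = MXN 136,537,897.53
MXN 136,537,897.53 ÷ 16.344 (buy USD at ask) = USD 8,354,007.44

Net profit: USD 147,007.44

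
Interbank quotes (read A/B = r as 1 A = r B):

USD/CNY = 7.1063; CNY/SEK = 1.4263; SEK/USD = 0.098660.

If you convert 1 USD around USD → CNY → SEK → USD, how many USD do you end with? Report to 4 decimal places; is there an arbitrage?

Around USD → CNY → SEK → USD: 1 × 7.1063 × 1.4263 × 0.098660 = 0.999990
Product ≈ 1 (deviation 0.001%, within rounding noise).

1.0000 (no arbitrage)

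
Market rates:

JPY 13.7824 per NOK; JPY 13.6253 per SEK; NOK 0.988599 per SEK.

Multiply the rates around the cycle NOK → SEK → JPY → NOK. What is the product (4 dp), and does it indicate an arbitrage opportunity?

1.0000 (no arbitrage)

Around NOK → SEK → JPY → NOK: 1 ÷ 0.988599 × 13.6253 ÷ 13.7824 = 1.000002
Product ≈ 1 (deviation 0.000%, within rounding noise).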